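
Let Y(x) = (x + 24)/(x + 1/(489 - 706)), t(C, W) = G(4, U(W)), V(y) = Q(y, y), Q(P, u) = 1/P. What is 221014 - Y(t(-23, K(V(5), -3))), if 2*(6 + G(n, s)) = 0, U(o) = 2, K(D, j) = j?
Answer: 287985148/1303 ≈ 2.2102e+5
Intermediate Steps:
V(y) = 1/y
G(n, s) = -6 (G(n, s) = -6 + (1/2)*0 = -6 + 0 = -6)
t(C, W) = -6
Y(x) = (24 + x)/(-1/217 + x) (Y(x) = (24 + x)/(x + 1/(-217)) = (24 + x)/(x - 1/217) = (24 + x)/(-1/217 + x))
221014 - Y(t(-23, K(V(5), -3))) = 221014 - 217*(24 - 6)/(-1 + 217*(-6)) = 221014 - 217*18/(-1 - 1302) = 221014 - 217*18/(-1303) = 221014 - 217*(-1)*18/1303 = 221014 - 1*(-3906/1303) = 221014 + 3906/1303 = 287985148/1303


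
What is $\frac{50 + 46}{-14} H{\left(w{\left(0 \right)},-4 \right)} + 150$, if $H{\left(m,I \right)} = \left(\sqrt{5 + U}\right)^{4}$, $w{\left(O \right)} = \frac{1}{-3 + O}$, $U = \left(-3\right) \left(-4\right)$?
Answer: $- \frac{12822}{7} \approx -1831.7$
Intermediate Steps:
$U = 12$
$H{\left(m,I \right)} = 289$ ($H{\left(m,I \right)} = \left(\sqrt{5 + 12}\right)^{4} = \left(\sqrt{17}\right)^{4} = 289$)
$\frac{50 + 46}{-14} H{\left(w{\left(0 \right)},-4 \right)} + 150 = \frac{50 + 46}{-14} \cdot 289 + 150 = 96 \left(- \frac{1}{14}\right) 289 + 150 = \left(- \frac{48}{7}\right) 289 + 150 = - \frac{13872}{7} + 150 = - \frac{12822}{7}$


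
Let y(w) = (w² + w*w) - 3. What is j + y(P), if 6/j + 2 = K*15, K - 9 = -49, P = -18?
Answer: 194142/301 ≈ 644.99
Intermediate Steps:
K = -40 (K = 9 - 49 = -40)
j = -3/301 (j = 6/(-2 - 40*15) = 6/(-2 - 600) = 6/(-602) = 6*(-1/602) = -3/301 ≈ -0.0099668)
y(w) = -3 + 2*w² (y(w) = (w² + w²) - 3 = 2*w² - 3 = -3 + 2*w²)
j + y(P) = -3/301 + (-3 + 2*(-18)²) = -3/301 + (-3 + 2*324) = -3/301 + (-3 + 648) = -3/301 + 645 = 194142/301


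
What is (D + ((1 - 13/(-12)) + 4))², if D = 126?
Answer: 2512225/144 ≈ 17446.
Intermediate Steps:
(D + ((1 - 13/(-12)) + 4))² = (126 + ((1 - 13/(-12)) + 4))² = (126 + ((1 - 13*(-1/12)) + 4))² = (126 + ((1 + 13/12) + 4))² = (126 + (25/12 + 4))² = (126 + 73/12)² = (1585/12)² = 2512225/144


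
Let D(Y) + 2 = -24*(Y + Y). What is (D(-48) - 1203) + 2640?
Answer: 3739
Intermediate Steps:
D(Y) = -2 - 48*Y (D(Y) = -2 - 24*(Y + Y) = -2 - 48*Y)
(D(-48) - 1203) + 2640 = ((-2 - 48*(-48)) - 1203) + 2640 = ((-2 + 2304) - 1203) + 2640 = (2302 - 1203) + 2640 = 1099 + 2640 = 3739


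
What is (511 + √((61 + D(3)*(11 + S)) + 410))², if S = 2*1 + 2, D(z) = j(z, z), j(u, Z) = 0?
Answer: (511 + √471)² ≈ 2.8377e+5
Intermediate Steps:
D(z) = 0
S = 4 (S = 2 + 2 = 4)
(511 + √((61 + D(3)*(11 + S)) + 410))² = (511 + √((61 + 0*(11 + 4)) + 410))² = (511 + √((61 + 0*15) + 410))² = (511 + √((61 + 0) + 410))² = (511 + √(61 + 410))² = (511 + √471)²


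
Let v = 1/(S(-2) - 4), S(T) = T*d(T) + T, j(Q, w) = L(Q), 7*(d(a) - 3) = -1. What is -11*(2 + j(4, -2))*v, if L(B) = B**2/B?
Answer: 231/41 ≈ 5.6341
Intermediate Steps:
d(a) = 20/7 (d(a) = 3 + (1/7)*(-1) = 3 - 1/7 = 20/7)
L(B) = B
j(Q, w) = Q
S(T) = 27*T/7 (S(T) = T*(20/7) + T = 20*T/7 + T = 27*T/7)
v = -7/82 (v = 1/((27/7)*(-2) - 4) = 1/(-54/7 - 4) = 1/(-82/7) = -7/82 ≈ -0.085366)
-11*(2 + j(4, -2))*v = -11*(2 + 4)*(-7)/82 = -66*(-7)/82 = -11*(-21/41) = 231/41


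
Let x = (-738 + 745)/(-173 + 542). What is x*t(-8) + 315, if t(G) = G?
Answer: 116179/369 ≈ 314.85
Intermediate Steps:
x = 7/369 ≈ 0.018970
x*t(-8) + 315 = (7/369)*(-8) + 315 = -56/369 + 315 = 116179/369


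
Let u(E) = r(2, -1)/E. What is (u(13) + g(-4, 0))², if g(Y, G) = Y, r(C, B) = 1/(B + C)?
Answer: 2601/169 ≈ 15.391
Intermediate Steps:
u(E) = 1/E (u(E) = 1/((-1 + 2)*E) = 1/(1*E) = 1/E)
(u(13) + g(-4, 0))² = (1/13 - 4)² = (-51/13)² = 2601/169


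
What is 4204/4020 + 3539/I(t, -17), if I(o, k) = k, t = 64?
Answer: -3538828/17085 ≈ -207.13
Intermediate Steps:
4204/4020 + 3539/I(t, -17) = 4204/4020 + 3539/(-17) = 4204*(1/4020) + 3539*(-1/17) = 1051/1005 - 3539/17 = -3538828/17085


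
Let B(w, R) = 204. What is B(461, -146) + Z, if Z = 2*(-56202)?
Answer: -112200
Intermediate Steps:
Z = -112404
B(461, -146) + Z = 204 - 112404 = -112200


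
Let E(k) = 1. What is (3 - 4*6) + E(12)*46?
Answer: 25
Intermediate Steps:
(3 - 4*6) + E(12)*46 = (3 - 4*6) + 1*46 = (3 - 24) + 46 = -21 + 46 = 25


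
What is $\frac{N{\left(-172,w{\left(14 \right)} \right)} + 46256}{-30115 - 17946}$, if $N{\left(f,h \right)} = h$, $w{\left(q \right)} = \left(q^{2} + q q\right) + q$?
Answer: $- \frac{46662}{48061} \approx -0.97089$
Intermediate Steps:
$w{\left(q \right)} = q + 2 q^{2}$ ($w{\left(q \right)} = \left(q^{2} + q^{2}\right) + q = 2 q^{2} + q = q + 2 q^{2}$)
$\frac{N{\left(-172,w{\left(14 \right)} \right)} + 46256}{-30115 - 17946} = \frac{14 \left(1 + 2 \cdot 14\right) + 46256}{-30115 - 17946} = \frac{14 \left(1 + 28\right) + 46256}{-48061} = \left(14 \cdot 29 + 46256\right) \left(- \frac{1}{48061}\right) = \left(406 + 46256\right) \left(- \frac{1}{48061}\right) = 46662 \left(- \frac{1}{48061}\right) = - \frac{46662}{48061}$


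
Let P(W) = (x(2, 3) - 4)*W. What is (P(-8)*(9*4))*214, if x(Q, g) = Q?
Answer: 123264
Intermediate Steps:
P(W) = -2*W (P(W) = (2 - 4)*W = -2*W)
(P(-8)*(9*4))*214 = ((-2*(-8))*(9*4))*214 = (16*36)*214 = 576*214 = 123264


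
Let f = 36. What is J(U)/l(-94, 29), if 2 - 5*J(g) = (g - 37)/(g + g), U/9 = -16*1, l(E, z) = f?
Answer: 79/10368 ≈ 0.0076196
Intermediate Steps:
l(E, z) = 36
U = -144 (U = 9*(-16*1) = 9*(-16) = -144)
J(g) = 2/5 - (-37 + g)/(10*g) (J(g) = 2/5 - (g - 37)/(5*(g + g)) = 2/5 - (-37 + g)/(5*(2*g)) = 2/5 - (-37 + g)*1/(2*g)/5 = 2/5 - (-37 + g)/(10*g))
J(U)/l(-94, 29) = ((1/10)*(37 + 3*(-144))/(-144))/36 = ((1/10)*(-1/144)*(37 - 432))*(1/36) = ((1/10)*(-1/144)*(-395))*(1/36) = (79/288)*(1/36) = 79/10368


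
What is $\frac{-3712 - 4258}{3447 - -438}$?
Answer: $- \frac{1594}{777} \approx -2.0515$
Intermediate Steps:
$\frac{-3712 - 4258}{3447 - -438} = - \frac{7970}{3447 + 438} = - \frac{7970}{3885} = \left(-7970\right) \frac{1}{3885} = - \frac{1594}{777}$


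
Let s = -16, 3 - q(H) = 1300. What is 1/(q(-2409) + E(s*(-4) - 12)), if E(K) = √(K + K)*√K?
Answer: -1297/1676801 - 52*√2/1676801 ≈ -0.00081735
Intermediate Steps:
q(H) = -1297 (q(H) = 3 - 1*1300 = 3 - 1300 = -1297)
E(K) = K*√2 (E(K) = √(2*K)*√K = (√2*√K)*√K = K*√2)
1/(q(-2409) + E(s*(-4) - 12)) = 1/(-1297 + (-16*(-4) - 12)*√2) = 1/(-1297 + (64 - 12)*√2) = 1/(-1297 + 52*√2)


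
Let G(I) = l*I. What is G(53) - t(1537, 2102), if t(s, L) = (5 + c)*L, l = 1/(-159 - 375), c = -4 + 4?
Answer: -5612393/534 ≈ -10510.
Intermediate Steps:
c = 0
l = -1/534 (l = 1/(-534) = -1/534 ≈ -0.0018727)
G(I) = -I/534
t(s, L) = 5*L (t(s, L) = (5 + 0)*L = 5*L)
G(53) - t(1537, 2102) = -1/534*53 - 5*2102 = -53/534 - 1*10510 = -53/534 - 10510 = -5612393/534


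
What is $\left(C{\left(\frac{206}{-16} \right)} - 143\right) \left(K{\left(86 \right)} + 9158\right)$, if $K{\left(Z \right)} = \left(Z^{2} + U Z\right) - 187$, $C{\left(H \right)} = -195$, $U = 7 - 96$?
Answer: $-2944994$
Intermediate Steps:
$U = -89$ ($U = 7 - 96 = -89$)
$K{\left(Z \right)} = -187 + Z^{2} - 89 Z$ ($K{\left(Z \right)} = \left(Z^{2} - 89 Z\right) - 187 = -187 + Z^{2} - 89 Z$)
$\left(C{\left(\frac{206}{-16} \right)} - 143\right) \left(K{\left(86 \right)} + 9158\right) = \left(-195 - 143\right) \left(\left(-187 + 86^{2} - 7654\right) + 9158\right) = - 338 \left(\left(-187 + 7396 - 7654\right) + 9158\right) = - 338 \left(-445 + 9158\right) = \left(-338\right) 8713 = -2944994$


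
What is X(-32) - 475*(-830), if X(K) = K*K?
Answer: 395274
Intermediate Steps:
X(K) = K²
X(-32) - 475*(-830) = (-32)² - 475*(-830) = 1024 + 394250 = 395274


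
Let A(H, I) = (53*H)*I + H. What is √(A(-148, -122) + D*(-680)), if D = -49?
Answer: 2*√247535 ≈ 995.06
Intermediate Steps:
A(H, I) = H + 53*H*I (A(H, I) = 53*H*I + H = H + 53*H*I)
√(A(-148, -122) + D*(-680)) = √(-148*(1 + 53*(-122)) - 49*(-680)) = √(-148*(1 - 6466) + 33320) = √(-148*(-6465) + 33320) = √(956820 + 33320) = √990140 = 2*√247535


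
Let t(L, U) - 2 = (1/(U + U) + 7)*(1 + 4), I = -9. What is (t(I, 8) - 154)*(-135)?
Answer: 252045/16 ≈ 15753.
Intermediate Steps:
t(L, U) = 37 + 5/(2*U) (t(L, U) = 2 + (1/(U + U) + 7)*(1 + 4) = 2 + (1/(2*U) + 7)*5 = 2 + (7 + 1/(2*U))*5 = 2 + (35 + 5/(2*U)) = 37 + 5/(2*U))
(t(I, 8) - 154)*(-135) = ((37 + (5/2)/8) - 154)*(-135) = ((37 + (5/2)*(⅛)) - 154)*(-135) = ((37 + 5/16) - 154)*(-135) = (597/16 - 154)*(-135) = -1867/16*(-135) = 252045/16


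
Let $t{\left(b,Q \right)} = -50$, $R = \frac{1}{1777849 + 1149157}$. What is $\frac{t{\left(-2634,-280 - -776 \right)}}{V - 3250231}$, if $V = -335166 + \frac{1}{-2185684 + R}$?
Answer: $\frac{319875509105150}{22937613814384476897} \approx 1.3945 \cdot 10^{-5}$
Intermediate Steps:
$R = \frac{1}{2927006} \approx 3.4165 \cdot 10^{-7}$
$V = - \frac{2144227897697661104}{6397510182103}$ ($V = -335166 + \frac{1}{-2185684 + \frac{1}{2927006}} = -335166 + \frac{1}{- \frac{6397510182103}{2927006}} = -335166 - \frac{2927006}{6397510182103} = - \frac{2144227897697661104}{6397510182103} \approx -3.3517 \cdot 10^{5}$)
$\frac{t{\left(-2634,-280 - -776 \right)}}{V - 3250231} = - \frac{50}{- \frac{2144227897697661104}{6397510182103} - 3250231} = - \frac{50}{- \frac{22937613814384476897}{6397510182103}} = \left(-50\right) \left(- \frac{6397510182103}{22937613814384476897}\right) = \frac{319875509105150}{22937613814384476897}$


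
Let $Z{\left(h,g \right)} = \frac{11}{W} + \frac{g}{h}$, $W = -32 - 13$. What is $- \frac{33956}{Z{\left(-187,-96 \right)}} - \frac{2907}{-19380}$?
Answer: $- \frac{5714788011}{45260} \approx -1.2627 \cdot 10^{5}$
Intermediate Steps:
$W = -45$
$Z{\left(h,g \right)} = - \frac{11}{45} + \frac{g}{h}$ ($Z{\left(h,g \right)} = \frac{11}{-45} + \frac{g}{h} = 11 \left(- \frac{1}{45}\right) + \frac{g}{h} = - \frac{11}{45} + \frac{g}{h}$)
$- \frac{33956}{Z{\left(-187,-96 \right)}} - \frac{2907}{-19380} = - \frac{33956}{- \frac{11}{45} - \frac{96}{-187}} - \frac{2907}{-19380} = - \frac{33956}{- \frac{11}{45} - - \frac{96}{187}} - - \frac{3}{20} = - \frac{33956}{- \frac{11}{45} + \frac{96}{187}} + \frac{3}{20} = - \frac{33956}{\frac{2263}{8415}} + \frac{3}{20} = \left(-33956\right) \frac{8415}{2263} + \frac{3}{20} = - \frac{285739740}{2263} + \frac{3}{20} = - \frac{5714788011}{45260}$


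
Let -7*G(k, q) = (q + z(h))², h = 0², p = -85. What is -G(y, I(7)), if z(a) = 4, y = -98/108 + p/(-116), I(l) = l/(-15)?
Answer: 2809/1575 ≈ 1.7835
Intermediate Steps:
h = 0
I(l) = -l/15 (I(l) = l*(-1/15) = -l/15)
y = -547/3132 (y = -98/108 - 85/(-116) = -98*1/108 - 85*(-1/116) = -49/54 + 85/116 = -547/3132 ≈ -0.17465)
G(k, q) = -(4 + q)²/7 (G(k, q) = -(q + 4)²/7 = -(4 + q)²/7)
-G(y, I(7)) = -(-1)*(4 - 1/15*7)²/7 = -(-1)*(4 - 7/15)²/7 = -(-1)*(53/15)²/7 = -(-1)*2809/(7*225) = -1*(-2809/1575) = 2809/1575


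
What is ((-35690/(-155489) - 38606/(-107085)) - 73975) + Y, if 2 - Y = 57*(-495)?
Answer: -761885564743286/16650539565 ≈ -45757.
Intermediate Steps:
Y = 28217 (Y = 2 - 57*(-495) = 2 - 1*(-28215) = 2 + 28215 = 28217)
((-35690/(-155489) - 38606/(-107085)) - 73975) + Y = ((-35690/(-155489) - 38606/(-107085)) - 73975) + 28217 = ((-35690*(-1/155489) - 38606*(-1/107085)) - 73975) + 28217 = ((35690/155489 + 38606/107085) - 73975) + 28217 = (9824671984/16650539565 - 73975) + 28217 = -1231713839648891/16650539565 + 28217 = -761885564743286/16650539565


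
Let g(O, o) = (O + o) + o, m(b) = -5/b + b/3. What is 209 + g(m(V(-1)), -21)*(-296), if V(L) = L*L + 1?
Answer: 39551/3 ≈ 13184.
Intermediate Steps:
V(L) = 1 + L**2 (V(L) = L**2 + 1 = 1 + L**2)
m(b) = -5/b + b/3 (m(b) = -5/b + b*(1/3) = -5/b + b/3)
g(O, o) = O + 2*o
209 + g(m(V(-1)), -21)*(-296) = 209 + ((-5/(1 + (-1)**2) + (1 + (-1)**2)/3) + 2*(-21))*(-296) = 209 + ((-5/(1 + 1) + (1 + 1)/3) - 42)*(-296) = 209 + ((-5/2 + (1/3)*2) - 42)*(-296) = 209 + ((-5*1/2 + 2/3) - 42)*(-296) = 209 + ((-5/2 + 2/3) - 42)*(-296) = 209 + (-11/6 - 42)*(-296) = 209 - 263/6*(-296) = 209 + 38924/3 = 39551/3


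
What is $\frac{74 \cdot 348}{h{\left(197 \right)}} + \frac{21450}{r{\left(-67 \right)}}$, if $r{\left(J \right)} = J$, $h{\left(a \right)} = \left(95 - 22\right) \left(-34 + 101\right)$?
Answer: $- \frac{1540098}{4891} \approx -314.88$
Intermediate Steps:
$h{\left(a \right)} = 4891$ ($h{\left(a \right)} = 73 \cdot 67 = 4891$)
$\frac{74 \cdot 348}{h{\left(197 \right)}} + \frac{21450}{r{\left(-67 \right)}} = \frac{74 \cdot 348}{4891} + \frac{21450}{-67} = 25752 \cdot \frac{1}{4891} + 21450 \left(- \frac{1}{67}\right) = \frac{25752}{4891} - \frac{21450}{67} = - \frac{1540098}{4891}$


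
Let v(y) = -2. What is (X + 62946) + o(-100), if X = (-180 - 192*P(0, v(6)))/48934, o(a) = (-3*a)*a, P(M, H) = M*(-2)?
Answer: 806089692/24467 ≈ 32946.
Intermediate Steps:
P(M, H) = -2*M
o(a) = -3*a²
X = -90/24467 (X = (-180 - (-384)*0)/48934 = (-180 - 192*0)*(1/48934) = (-180 + 0)*(1/48934) = -180*1/48934 = -90/24467 ≈ -0.0036784)
(X + 62946) + o(-100) = (-90/24467 + 62946) - 3*(-100)² = 1540099692/24467 - 3*10000 = 1540099692/24467 - 30000 = 806089692/24467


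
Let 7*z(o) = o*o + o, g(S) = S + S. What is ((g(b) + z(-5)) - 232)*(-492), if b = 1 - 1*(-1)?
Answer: 775392/7 ≈ 1.1077e+5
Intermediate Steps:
b = 2 (b = 1 + 1 = 2)
g(S) = 2*S
z(o) = o/7 + o**2/7 (z(o) = (o*o + o)/7 = (o**2 + o)/7 = (o + o**2)/7 = o/7 + o**2/7)
((g(b) + z(-5)) - 232)*(-492) = ((2*2 + (1/7)*(-5)*(1 - 5)) - 232)*(-492) = ((4 + (1/7)*(-5)*(-4)) - 232)*(-492) = ((4 + 20/7) - 232)*(-492) = (48/7 - 232)*(-492) = -1576/7*(-492) = 775392/7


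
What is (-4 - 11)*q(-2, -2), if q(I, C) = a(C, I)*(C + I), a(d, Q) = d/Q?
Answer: 60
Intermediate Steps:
q(I, C) = C*(C + I)/I (q(I, C) = (C/I)*(C + I) = C*(C + I)/I)
(-4 - 11)*q(-2, -2) = (-4 - 11)*(-2*(-2 - 2)/(-2)) = -(-30)*(-1)*(-4)/2 = -15*(-4) = 60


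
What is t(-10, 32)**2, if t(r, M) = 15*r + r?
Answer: 25600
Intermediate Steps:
t(r, M) = 16*r
t(-10, 32)**2 = (16*(-10))**2 = (-160)**2 = 25600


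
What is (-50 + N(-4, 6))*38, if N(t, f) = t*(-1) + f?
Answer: -1520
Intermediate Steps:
N(t, f) = f - t (N(t, f) = -t + f = f - t)
(-50 + N(-4, 6))*38 = (-50 + (6 - 1*(-4)))*38 = (-50 + (6 + 4))*38 = (-50 + 10)*38 = -40*38 = -1520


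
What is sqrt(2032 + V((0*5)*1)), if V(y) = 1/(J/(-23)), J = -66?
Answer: sqrt(8852910)/66 ≈ 45.082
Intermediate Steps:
V(y) = 23/66 (V(y) = 1/(-66/(-23)) = 1/(-66*(-1/23)) = 1/(66/23) = 23/66)
sqrt(2032 + V((0*5)*1)) = sqrt(2032 + 23/66) = sqrt(134135/66) = sqrt(8852910)/66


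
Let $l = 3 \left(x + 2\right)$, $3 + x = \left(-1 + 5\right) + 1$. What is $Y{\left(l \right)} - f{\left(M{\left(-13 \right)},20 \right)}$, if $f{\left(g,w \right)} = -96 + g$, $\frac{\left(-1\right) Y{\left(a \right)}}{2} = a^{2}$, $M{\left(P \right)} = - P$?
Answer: $-205$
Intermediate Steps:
$x = 2$ ($x = -3 + \left(\left(-1 + 5\right) + 1\right) = -3 + \left(4 + 1\right) = -3 + 5 = 2$)
$l = 12$ ($l = 3 \left(2 + 2\right) = 3 \cdot 4 = 12$)
$Y{\left(a \right)} = - 2 a^{2}$
$Y{\left(l \right)} - f{\left(M{\left(-13 \right)},20 \right)} = - 2 \cdot 12^{2} - \left(-96 - -13\right) = \left(-2\right) 144 - \left(-96 + 13\right) = -288 - -83 = -288 + 83 = -205$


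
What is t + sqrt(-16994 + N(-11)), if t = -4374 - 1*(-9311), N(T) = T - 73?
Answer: 4937 + I*sqrt(17078) ≈ 4937.0 + 130.68*I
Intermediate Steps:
N(T) = -73 + T
t = 4937 (t = -4374 + 9311 = 4937)
t + sqrt(-16994 + N(-11)) = 4937 + sqrt(-16994 + (-73 - 11)) = 4937 + sqrt(-16994 - 84) = 4937 + sqrt(-17078) = 4937 + I*sqrt(17078)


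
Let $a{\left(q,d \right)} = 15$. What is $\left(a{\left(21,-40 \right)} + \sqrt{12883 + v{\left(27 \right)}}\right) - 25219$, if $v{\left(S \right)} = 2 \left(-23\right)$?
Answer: $-25204 + \sqrt{12837} \approx -25091.0$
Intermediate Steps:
$v{\left(S \right)} = -46$
$\left(a{\left(21,-40 \right)} + \sqrt{12883 + v{\left(27 \right)}}\right) - 25219 = \left(15 + \sqrt{12883 - 46}\right) - 25219 = \left(15 + \sqrt{12837}\right) - 25219 = -25204 + \sqrt{12837}$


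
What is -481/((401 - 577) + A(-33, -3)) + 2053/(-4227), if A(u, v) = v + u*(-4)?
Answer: 1936696/198669 ≈ 9.7484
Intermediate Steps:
A(u, v) = v - 4*u
-481/((401 - 577) + A(-33, -3)) + 2053/(-4227) = -481/((401 - 577) + (-3 - 4*(-33))) + 2053/(-4227) = -481/(-176 + (-3 + 132)) + 2053*(-1/4227) = -481/(-176 + 129) - 2053/4227 = -481/(-47) - 2053/4227 = -481*(-1/47) - 2053/4227 = 481/47 - 2053/4227 = 1936696/198669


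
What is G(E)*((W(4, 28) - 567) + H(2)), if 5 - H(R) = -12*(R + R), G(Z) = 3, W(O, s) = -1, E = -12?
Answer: -1545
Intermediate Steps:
H(R) = 5 + 24*R (H(R) = 5 - (-12)*(R + R) = 5 - (-12)*2*R = 5 - (-24)*R = 5 + 24*R)
G(E)*((W(4, 28) - 567) + H(2)) = 3*((-1 - 567) + (5 + 24*2)) = 3*(-568 + (5 + 48)) = 3*(-568 + 53) = 3*(-515) = -1545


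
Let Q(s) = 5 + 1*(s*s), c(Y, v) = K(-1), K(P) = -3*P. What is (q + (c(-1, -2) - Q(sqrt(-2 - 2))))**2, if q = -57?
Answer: 3025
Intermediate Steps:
c(Y, v) = 3 (c(Y, v) = -3*(-1) = 3)
Q(s) = 5 + s**2 (Q(s) = 5 + 1*s**2 = 5 + s**2)
(q + (c(-1, -2) - Q(sqrt(-2 - 2))))**2 = (-57 + (3 - (5 + (sqrt(-2 - 2))**2)))**2 = (-57 + (3 - (5 + (sqrt(-4))**2)))**2 = (-57 + (3 - (5 + (2*I)**2)))**2 = (-57 + (3 - (5 - 4)))**2 = (-57 + (3 - 1*1))**2 = (-57 + (3 - 1))**2 = (-57 + 2)**2 = (-55)**2 = 3025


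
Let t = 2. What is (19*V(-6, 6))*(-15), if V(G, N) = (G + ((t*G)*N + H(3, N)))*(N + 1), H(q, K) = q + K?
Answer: 137655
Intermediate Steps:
H(q, K) = K + q
V(G, N) = (1 + N)*(3 + G + N + 2*G*N) (V(G, N) = (G + ((2*G)*N + (N + 3)))*(N + 1) = (G + (2*G*N + (3 + N)))*(1 + N) = (G + (3 + N + 2*G*N))*(1 + N) = (3 + G + N + 2*G*N)*(1 + N) = (1 + N)*(3 + G + N + 2*G*N))
(19*V(-6, 6))*(-15) = (19*(3 - 6 + 6 + 6*(3 + 6) + 2*(-6)*6² + 3*(-6)*6))*(-15) = (19*(3 - 6 + 6 + 6*9 + 2*(-6)*36 - 108))*(-15) = (19*(3 - 6 + 6 + 54 - 432 - 108))*(-15) = (19*(-483))*(-15) = -9177*(-15) = 137655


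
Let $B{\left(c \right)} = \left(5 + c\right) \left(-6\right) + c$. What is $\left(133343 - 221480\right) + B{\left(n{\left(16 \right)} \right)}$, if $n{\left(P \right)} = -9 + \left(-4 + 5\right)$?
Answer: $-88127$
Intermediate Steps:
$n{\left(P \right)} = -8$ ($n{\left(P \right)} = -9 + 1 = -8$)
$B{\left(c \right)} = -30 - 5 c$ ($B{\left(c \right)} = \left(-30 - 6 c\right) + c = -30 - 5 c$)
$\left(133343 - 221480\right) + B{\left(n{\left(16 \right)} \right)} = \left(133343 - 221480\right) - -10 = -88137 + \left(-30 + 40\right) = -88137 + 10 = -88127$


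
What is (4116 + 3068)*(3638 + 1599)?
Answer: 37622608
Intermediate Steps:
(4116 + 3068)*(3638 + 1599) = 7184*5237 = 37622608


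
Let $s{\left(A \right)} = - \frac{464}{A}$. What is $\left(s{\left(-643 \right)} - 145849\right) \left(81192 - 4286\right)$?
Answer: $- \frac{7212278749358}{643} \approx -1.1217 \cdot 10^{10}$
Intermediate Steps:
$\left(s{\left(-643 \right)} - 145849\right) \left(81192 - 4286\right) = \left(- \frac{464}{-643} - 145849\right) \left(81192 - 4286\right) = \left(\left(-464\right) \left(- \frac{1}{643}\right) - 145849\right) 76906 = \left(\frac{464}{643} - 145849\right) 76906 = \left(- \frac{93780443}{643}\right) 76906 = - \frac{7212278749358}{643}$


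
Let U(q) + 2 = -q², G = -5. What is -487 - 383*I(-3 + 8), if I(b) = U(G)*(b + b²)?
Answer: 309743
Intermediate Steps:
U(q) = -2 - q²
I(b) = -27*b - 27*b² (I(b) = (-2 - 1*(-5)²)*(b + b²) = (-2 - 1*25)*(b + b²) = (-2 - 25)*(b + b²) = -27*(b + b²) = -27*b - 27*b²)
-487 - 383*I(-3 + 8) = -487 - (-10341)*(-3 + 8)*(1 + (-3 + 8)) = -487 - (-10341)*5*(1 + 5) = -487 - (-10341)*5*6 = -487 - 383*(-810) = -487 + 310230 = 309743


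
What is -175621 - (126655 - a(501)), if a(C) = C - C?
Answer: -302276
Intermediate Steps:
a(C) = 0
-175621 - (126655 - a(501)) = -175621 - (126655 - 1*0) = -175621 - (126655 + 0) = -175621 - 1*126655 = -175621 - 126655 = -302276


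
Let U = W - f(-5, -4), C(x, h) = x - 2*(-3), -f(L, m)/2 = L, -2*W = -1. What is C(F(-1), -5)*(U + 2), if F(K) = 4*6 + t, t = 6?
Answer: -270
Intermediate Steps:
W = 1/2 (W = -1/2*(-1) = 1/2 ≈ 0.50000)
f(L, m) = -2*L
F(K) = 30 (F(K) = 4*6 + 6 = 24 + 6 = 30)
C(x, h) = 6 + x (C(x, h) = x + 6 = 6 + x)
U = -19/2 (U = 1/2 - (-2)*(-5) = 1/2 - 1*10 = 1/2 - 10 = -19/2 ≈ -9.5000)
C(F(-1), -5)*(U + 2) = (6 + 30)*(-19/2 + 2) = 36*(-15/2) = -270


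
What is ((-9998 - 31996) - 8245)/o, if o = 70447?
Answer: -50239/70447 ≈ -0.71315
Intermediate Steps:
((-9998 - 31996) - 8245)/o = ((-9998 - 31996) - 8245)/70447 = (-41994 - 8245)*(1/70447) = -50239*1/70447 = -50239/70447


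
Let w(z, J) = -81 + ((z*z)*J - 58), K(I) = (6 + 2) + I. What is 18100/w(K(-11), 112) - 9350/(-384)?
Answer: 7537775/166848 ≈ 45.177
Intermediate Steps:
K(I) = 8 + I
w(z, J) = -139 + J*z² (w(z, J) = -81 + (z²*J - 58) = -81 + (J*z² - 58) = -81 + (-58 + J*z²) = -139 + J*z²)
18100/w(K(-11), 112) - 9350/(-384) = 18100/(-139 + 112*(8 - 11)²) - 9350/(-384) = 18100/(-139 + 112*(-3)²) - 9350*(-1/384) = 18100/(-139 + 112*9) + 4675/192 = 18100/(-139 + 1008) + 4675/192 = 18100/869 + 4675/192 = 7537775/166848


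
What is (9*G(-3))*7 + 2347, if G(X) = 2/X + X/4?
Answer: 9031/4 ≈ 2257.8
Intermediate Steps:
G(X) = 2/X + X/4 (G(X) = 2/X + X*(1/4) = 2/X + X/4)
(9*G(-3))*7 + 2347 = (9*(2/(-3) + (1/4)*(-3)))*7 + 2347 = (9*(2*(-1/3) - 3/4))*7 + 2347 = (9*(-2/3 - 3/4))*7 + 2347 = (9*(-17/12))*7 + 2347 = -51/4*7 + 2347 = -357/4 + 2347 = 9031/4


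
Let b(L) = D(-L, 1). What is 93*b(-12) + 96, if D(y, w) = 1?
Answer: 189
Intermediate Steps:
b(L) = 1
93*b(-12) + 96 = 93*1 + 96 = 93 + 96 = 189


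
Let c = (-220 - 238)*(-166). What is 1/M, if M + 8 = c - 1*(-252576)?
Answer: 1/328596 ≈ 3.0432e-6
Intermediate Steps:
c = 76028 (c = -458*(-166) = 76028)
M = 328596 (M = -8 + (76028 - 1*(-252576)) = -8 + (76028 + 252576) = -8 + 328604 = 328596)
1/M = 1/328596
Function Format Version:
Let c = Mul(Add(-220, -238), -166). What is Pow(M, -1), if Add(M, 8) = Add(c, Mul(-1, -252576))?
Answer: Rational(1, 328596) ≈ 3.0432e-6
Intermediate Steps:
c = 76028 (c = Mul(-458, -166) = 76028)
M = 328596 (M = Add(-8, Add(76028, Mul(-1, -252576))) = Add(-8, Add(76028, 252576)) = Add(-8, 328604) = 328596)
Pow(M, -1) = Pow(328596, -1) = Rational(1, 328596)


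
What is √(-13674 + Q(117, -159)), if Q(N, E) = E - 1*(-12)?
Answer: I*√13821 ≈ 117.56*I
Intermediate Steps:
Q(N, E) = 12 + E (Q(N, E) = E + 12 = 12 + E)
√(-13674 + Q(117, -159)) = √(-13674 + (12 - 159)) = √(-13674 - 147) = √(-13821) = I*√13821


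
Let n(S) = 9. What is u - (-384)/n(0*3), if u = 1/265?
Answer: 33923/795 ≈ 42.670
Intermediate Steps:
u = 1/265 ≈ 0.0037736
u - (-384)/n(0*3) = 1/265 - (-384)/9 = 1/265 - 1*(-128/3) = 1/265 + 128/3 = 33923/795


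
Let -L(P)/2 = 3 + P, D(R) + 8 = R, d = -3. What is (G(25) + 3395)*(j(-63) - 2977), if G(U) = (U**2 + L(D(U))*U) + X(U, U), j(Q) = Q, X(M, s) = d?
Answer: -9171680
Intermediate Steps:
X(M, s) = -3
D(R) = -8 + R
L(P) = -6 - 2*P (L(P) = -2*(3 + P) = -6 - 2*P)
G(U) = -3 + U**2 + U*(10 - 2*U) (G(U) = (U**2 + (-6 - 2*(-8 + U))*U) - 3 = (U**2 + (-6 + (16 - 2*U))*U) - 3 = (U**2 + (10 - 2*U)*U) - 3 = (U**2 + U*(10 - 2*U)) - 3 = -3 + U**2 + U*(10 - 2*U))
(G(25) + 3395)*(j(-63) - 2977) = ((-3 - 1*25**2 + 10*25) + 3395)*(-63 - 2977) = ((-3 - 1*625 + 250) + 3395)*(-3040) = ((-3 - 625 + 250) + 3395)*(-3040) = (-378 + 3395)*(-3040) = 3017*(-3040) = -9171680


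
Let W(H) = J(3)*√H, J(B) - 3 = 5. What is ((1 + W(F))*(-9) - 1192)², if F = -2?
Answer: 1432033 + 172944*I*√2 ≈ 1.432e+6 + 2.4458e+5*I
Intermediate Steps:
J(B) = 8 (J(B) = 3 + 5 = 8)
W(H) = 8*√H
((1 + W(F))*(-9) - 1192)² = ((1 + 8*√(-2))*(-9) - 1192)² = ((1 + 8*(I*√2))*(-9) - 1192)² = ((1 + 8*I*√2)*(-9) - 1192)² = ((-9 - 72*I*√2) - 1192)² = (-1201 - 72*I*√2)²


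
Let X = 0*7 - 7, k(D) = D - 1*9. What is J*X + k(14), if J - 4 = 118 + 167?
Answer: -2018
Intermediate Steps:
k(D) = -9 + D (k(D) = D - 9 = -9 + D)
J = 289 (J = 4 + (118 + 167) = 4 + 285 = 289)
X = -7 (X = 0 - 7 = -7)
J*X + k(14) = 289*(-7) + (-9 + 14) = -2023 + 5 = -2018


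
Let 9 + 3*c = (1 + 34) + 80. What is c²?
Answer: 11236/9 ≈ 1248.4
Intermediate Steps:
c = 106/3 (c = -3 + ((1 + 34) + 80)/3 = -3 + (35 + 80)/3 = -3 + (⅓)*115 = -3 + 115/3 = 106/3 ≈ 35.333)
c² = (106/3)² = 11236/9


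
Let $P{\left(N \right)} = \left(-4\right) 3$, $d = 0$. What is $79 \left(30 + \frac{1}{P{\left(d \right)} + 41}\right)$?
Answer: $\frac{68809}{29} \approx 2372.7$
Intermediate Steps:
$P{\left(N \right)} = -12$
$79 \left(30 + \frac{1}{P{\left(d \right)} + 41}\right) = 79 \left(30 + \frac{1}{-12 + 41}\right) = 79 \left(30 + \frac{1}{29}\right) = 79 \cdot \frac{871}{29} = \frac{68809}{29}$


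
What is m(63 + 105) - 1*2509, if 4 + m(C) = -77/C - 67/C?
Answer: -17597/7 ≈ -2513.9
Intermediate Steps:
m(C) = -4 - 144/C (m(C) = -4 + (-77/C - 67/C) = -4 - 144/C)
m(63 + 105) - 1*2509 = (-4 - 144/(63 + 105)) - 1*2509 = (-4 - 144/168) - 2509 = (-4 - 144*1/168) - 2509 = (-4 - 6/7) - 2509 = -34/7 - 2509 = -17597/7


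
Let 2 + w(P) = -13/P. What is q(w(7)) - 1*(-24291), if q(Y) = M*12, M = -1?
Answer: 24279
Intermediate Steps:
w(P) = -2 - 13/P
q(Y) = -12 (q(Y) = -1*12 = -12)
q(w(7)) - 1*(-24291) = -12 - 1*(-24291) = -12 + 24291 = 24279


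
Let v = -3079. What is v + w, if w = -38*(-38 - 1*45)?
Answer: 75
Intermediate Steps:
w = 3154 (w = -38*(-38 - 45) = -38*(-83) = 3154)
v + w = -3079 + 3154 = 75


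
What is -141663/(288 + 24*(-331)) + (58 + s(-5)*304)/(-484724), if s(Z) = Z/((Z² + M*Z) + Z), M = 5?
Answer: 5722057045/309253912 ≈ 18.503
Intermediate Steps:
s(Z) = Z/(Z² + 6*Z) (s(Z) = Z/((Z² + 5*Z) + Z) = Z/(Z² + 6*Z))
-141663/(288 + 24*(-331)) + (58 + s(-5)*304)/(-484724) = -141663/(288 + 24*(-331)) + (58 + 304/(6 - 5))/(-484724) = -141663/(288 - 7944) + (58 + 304/1)*(-1/484724) = -141663/(-7656) + (58 + 1*304)*(-1/484724) = -141663*(-1/7656) + (58 + 304)*(-1/484724) = 47221/2552 + 362*(-1/484724) = 47221/2552 - 181/242362 = 5722057045/309253912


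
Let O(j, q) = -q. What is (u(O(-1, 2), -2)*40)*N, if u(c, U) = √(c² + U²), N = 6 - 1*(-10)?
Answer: 1280*√2 ≈ 1810.2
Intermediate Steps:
N = 16 (N = 6 + 10 = 16)
u(c, U) = √(U² + c²)
(u(O(-1, 2), -2)*40)*N = (√((-2)² + (-1*2)²)*40)*16 = (√(4 + (-2)²)*40)*16 = (√(4 + 4)*40)*16 = (√8*40)*16 = ((2*√2)*40)*16 = (80*√2)*16 = 1280*√2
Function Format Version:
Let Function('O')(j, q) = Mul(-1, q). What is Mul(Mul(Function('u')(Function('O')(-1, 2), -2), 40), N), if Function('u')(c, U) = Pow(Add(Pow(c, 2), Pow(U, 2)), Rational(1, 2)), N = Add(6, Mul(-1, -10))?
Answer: Mul(1280, Pow(2, Rational(1, 2))) ≈ 1810.2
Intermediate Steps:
N = 16 (N = Add(6, 10) = 16)
Function('u')(c, U) = Pow(Add(Pow(U, 2), Pow(c, 2)), Rational(1, 2))
Mul(Mul(Function('u')(Function('O')(-1, 2), -2), 40), N) = Mul(Mul(Pow(Add(Pow(-2, 2), Pow(Mul(-1, 2), 2)), Rational(1, 2)), 40), 16) = Mul(Mul(Pow(Add(4, Pow(-2, 2)), Rational(1, 2)), 40), 16) = Mul(Mul(Pow(Add(4, 4), Rational(1, 2)), 40), 16) = Mul(Mul(Pow(8, Rational(1, 2)), 40), 16) = Mul(Mul(Mul(2, Pow(2, Rational(1, 2))), 40), 16) = Mul(Mul(80, Pow(2, Rational(1, 2))), 16) = Mul(1280, Pow(2, Rational(1, 2)))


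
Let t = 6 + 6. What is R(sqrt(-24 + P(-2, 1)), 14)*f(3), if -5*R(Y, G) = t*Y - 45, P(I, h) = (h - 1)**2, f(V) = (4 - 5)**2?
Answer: 9 - 24*I*sqrt(6)/5 ≈ 9.0 - 11.758*I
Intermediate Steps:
t = 12
f(V) = 1 (f(V) = (-1)**2 = 1)
P(I, h) = (-1 + h)**2
R(Y, G) = 9 - 12*Y/5 (R(Y, G) = -(12*Y - 45)/5 = -(-45 + 12*Y)/5 = 9 - 12*Y/5)
R(sqrt(-24 + P(-2, 1)), 14)*f(3) = (9 - 12*sqrt(-24 + (-1 + 1)**2)/5)*1 = (9 - 12*sqrt(-24 + 0**2)/5)*1 = (9 - 12*sqrt(-24 + 0)/5)*1 = (9 - 24*I*sqrt(6)/5)*1 = 9 - 24*I*sqrt(6)/5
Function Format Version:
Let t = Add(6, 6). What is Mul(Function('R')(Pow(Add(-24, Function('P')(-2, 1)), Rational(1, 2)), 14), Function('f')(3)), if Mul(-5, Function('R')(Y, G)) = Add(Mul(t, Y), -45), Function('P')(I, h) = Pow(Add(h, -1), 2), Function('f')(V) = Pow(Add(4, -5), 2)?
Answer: Add(9, Mul(Rational(-24, 5), I, Pow(6, Rational(1, 2)))) ≈ Add(9.0000, Mul(-11.758, I))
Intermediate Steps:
t = 12
Function('f')(V) = 1 (Function('f')(V) = Pow(-1, 2) = 1)
Function('P')(I, h) = Pow(Add(-1, h), 2)
Function('R')(Y, G) = Add(9, Mul(Rational(-12, 5), Y)) (Function('R')(Y, G) = Mul(Rational(-1, 5), Add(Mul(12, Y), -45)) = Mul(Rational(-1, 5), Add(-45, Mul(12, Y))) = Add(9, Mul(Rational(-12, 5), Y)))
Mul(Function('R')(Pow(Add(-24, Function('P')(-2, 1)), Rational(1, 2)), 14), Function('f')(3)) = Mul(Add(9, Mul(Rational(-12, 5), Pow(Add(-24, Pow(Add(-1, 1), 2)), Rational(1, 2)))), 1) = Mul(Add(9, Mul(Rational(-12, 5), Pow(Add(-24, Pow(0, 2)), Rational(1, 2)))), 1) = Mul(Add(9, Mul(Rational(-12, 5), Pow(Add(-24, 0), Rational(1, 2)))), 1) = Mul(Add(9, Mul(Rational(-12, 5), Pow(-24, Rational(1, 2)))), 1) = Mul(Add(9, Mul(Rational(-12, 5), Mul(2, I, Pow(6, Rational(1, 2))))), 1) = Mul(Add(9, Mul(Rational(-24, 5), I, Pow(6, Rational(1, 2)))), 1) = Add(9, Mul(Rational(-24, 5), I, Pow(6, Rational(1, 2))))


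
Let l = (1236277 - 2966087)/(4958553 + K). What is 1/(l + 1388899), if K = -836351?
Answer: 2061101/2862660252894 ≈ 7.2000e-7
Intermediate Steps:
l = -864905/2061101 (l = (1236277 - 2966087)/(4958553 - 836351) = -1729810/4122202 = -1729810*1/4122202 = -864905/2061101 ≈ -0.41963)
1/(l + 1388899) = 1/(-864905/2061101 + 1388899) = 1/(2862660252894/2061101) = 2061101/2862660252894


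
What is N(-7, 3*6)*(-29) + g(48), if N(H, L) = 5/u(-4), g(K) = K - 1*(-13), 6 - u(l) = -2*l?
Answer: 267/2 ≈ 133.50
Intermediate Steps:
u(l) = 6 + 2*l (u(l) = 6 - (-2)*l = 6 + 2*l)
g(K) = 13 + K (g(K) = K + 13 = 13 + K)
N(H, L) = -5/2 (N(H, L) = 5/(6 + 2*(-4)) = 5/(6 - 8) = 5/(-2) = 5*(-½) = -5/2)
N(-7, 3*6)*(-29) + g(48) = -5/2*(-29) + (13 + 48) = 145/2 + 61 = 267/2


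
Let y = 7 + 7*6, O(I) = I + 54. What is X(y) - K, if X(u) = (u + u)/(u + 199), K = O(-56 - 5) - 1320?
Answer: 164597/124 ≈ 1327.4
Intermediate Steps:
O(I) = 54 + I
y = 49 (y = 7 + 42 = 49)
K = -1327 (K = (54 + (-56 - 5)) - 1320 = (54 - 61) - 1320 = -7 - 1320 = -1327)
X(u) = 2*u/(199 + u) (X(u) = (2*u)/(199 + u) = 2*u/(199 + u))
X(y) - K = 2*49/(199 + 49) - 1*(-1327) = 2*49/248 + 1327 = 2*49*(1/248) + 1327 = 49/124 + 1327 = 164597/124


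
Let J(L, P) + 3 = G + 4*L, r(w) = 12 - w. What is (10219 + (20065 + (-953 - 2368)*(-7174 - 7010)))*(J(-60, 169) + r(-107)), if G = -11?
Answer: -6363271980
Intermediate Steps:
J(L, P) = -14 + 4*L (J(L, P) = -3 + (-11 + 4*L) = -14 + 4*L)
(10219 + (20065 + (-953 - 2368)*(-7174 - 7010)))*(J(-60, 169) + r(-107)) = (10219 + (20065 + (-953 - 2368)*(-7174 - 7010)))*((-14 + 4*(-60)) + (12 - 1*(-107))) = (10219 + (20065 - 3321*(-14184)))*((-14 - 240) + (12 + 107)) = (10219 + (20065 + 47105064))*(-254 + 119) = (10219 + 47125129)*(-135) = 47135348*(-135) = -6363271980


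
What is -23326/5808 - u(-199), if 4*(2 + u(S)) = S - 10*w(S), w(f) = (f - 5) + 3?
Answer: -1320641/2904 ≈ -454.77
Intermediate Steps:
w(f) = -2 + f (w(f) = (-5 + f) + 3 = -2 + f)
u(S) = 3 - 9*S/4 (u(S) = -2 + (S - 10*(-2 + S))/4 = -2 + (S + (20 - 10*S))/4 = -2 + (20 - 9*S)/4 = -2 + (5 - 9*S/4) = 3 - 9*S/4)
-23326/5808 - u(-199) = -23326/5808 - (3 - 9/4*(-199)) = -23326*1/5808 - (3 + 1791/4) = -11663/2904 - 1*1803/4 = -11663/2904 - 1803/4 = -1320641/2904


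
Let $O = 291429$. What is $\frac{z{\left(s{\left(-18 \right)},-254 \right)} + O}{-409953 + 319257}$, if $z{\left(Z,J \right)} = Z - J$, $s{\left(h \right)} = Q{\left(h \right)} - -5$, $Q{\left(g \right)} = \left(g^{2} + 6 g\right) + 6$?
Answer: $- \frac{145955}{45348} \approx -3.2186$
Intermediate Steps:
$Q{\left(g \right)} = 6 + g^{2} + 6 g$
$s{\left(h \right)} = 11 + h^{2} + 6 h$ ($s{\left(h \right)} = \left(6 + h^{2} + 6 h\right) - -5 = \left(6 + h^{2} + 6 h\right) + 5 = 11 + h^{2} + 6 h$)
$\frac{z{\left(s{\left(-18 \right)},-254 \right)} + O}{-409953 + 319257} = \frac{\left(\left(11 + \left(-18\right)^{2} + 6 \left(-18\right)\right) - -254\right) + 291429}{-409953 + 319257} = \frac{\left(\left(11 + 324 - 108\right) + 254\right) + 291429}{-90696} = \left(\left(227 + 254\right) + 291429\right) \left(- \frac{1}{90696}\right) = \left(481 + 291429\right) \left(- \frac{1}{90696}\right) = 291910 \left(- \frac{1}{90696}\right) = - \frac{145955}{45348}$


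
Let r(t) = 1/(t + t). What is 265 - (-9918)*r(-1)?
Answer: -4694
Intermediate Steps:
r(t) = 1/(2*t)
265 - (-9918)*r(-1) = 265 - (-9918)*(½)/(-1) = 265 - (-9918)*(½)*(-1) = 265 - (-9918)*(-1)/2 = 265 - 261*19 = 265 - 4959 = -4694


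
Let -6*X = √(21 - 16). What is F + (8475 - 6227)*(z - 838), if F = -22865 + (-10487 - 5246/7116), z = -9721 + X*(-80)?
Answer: -84573605695/3558 + 89920*√5/3 ≈ -2.3703e+7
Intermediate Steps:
X = -√5/6 (X = -√(21 - 16)/6 = -√5/6 ≈ -0.37268)
z = -9721 + 40*√5/3 (z = -9721 - √5/6*(-80) = -9721 + 40*√5/3 ≈ -9691.2)
F = -118669039/3558 (F = -22865 + (-10487 - 5246/7116) = -22865 + (-10487 - 1*2623/3558) = -22865 + (-10487 - 2623/3558) = -22865 - 37315369/3558 = -118669039/3558 ≈ -33353.)
F + (8475 - 6227)*(z - 838) = -118669039/3558 + (8475 - 6227)*((-9721 + 40*√5/3) - 838) = -118669039/3558 + 2248*(-10559 + 40*√5/3) = -118669039/3558 + (-23736632 + 89920*√5/3) = -84573605695/3558 + 89920*√5/3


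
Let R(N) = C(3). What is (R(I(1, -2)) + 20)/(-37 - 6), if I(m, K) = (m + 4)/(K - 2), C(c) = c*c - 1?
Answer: -28/43 ≈ -0.65116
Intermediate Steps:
C(c) = -1 + c**2 (C(c) = c**2 - 1 = -1 + c**2)
I(m, K) = (4 + m)/(-2 + K)
R(N) = 8 (R(N) = -1 + 3**2 = -1 + 9 = 8)
(R(I(1, -2)) + 20)/(-37 - 6) = (8 + 20)/(-37 - 6) = 28/(-43) = -1/43*28 = -28/43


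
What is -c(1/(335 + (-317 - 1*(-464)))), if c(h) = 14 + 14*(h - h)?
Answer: -14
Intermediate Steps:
c(h) = 14 (c(h) = 14 + 14*0 = 14 + 0 = 14)
-c(1/(335 + (-317 - 1*(-464)))) = -1*14 = -14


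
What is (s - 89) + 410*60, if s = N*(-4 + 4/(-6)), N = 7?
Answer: 73435/3 ≈ 24478.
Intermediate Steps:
s = -98/3 (s = 7*(-4 + 4/(-6)) = 7*(-4 + 4*(-⅙)) = 7*(-4 - ⅔) = 7*(-14/3) = -98/3 ≈ -32.667)
(s - 89) + 410*60 = (-98/3 - 89) + 410*60 = -365/3 + 24600 = 73435/3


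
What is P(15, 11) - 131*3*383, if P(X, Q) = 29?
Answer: -150490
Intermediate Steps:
P(15, 11) - 131*3*383 = 29 - 131*3*383 = 29 - 393*383 = 29 - 150519 = -150490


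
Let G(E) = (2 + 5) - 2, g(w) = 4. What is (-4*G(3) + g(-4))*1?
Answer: -16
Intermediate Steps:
G(E) = 5 (G(E) = 7 - 2 = 5)
(-4*G(3) + g(-4))*1 = (-4*5 + 4)*1 = (-20 + 4)*1 = -16*1 = -16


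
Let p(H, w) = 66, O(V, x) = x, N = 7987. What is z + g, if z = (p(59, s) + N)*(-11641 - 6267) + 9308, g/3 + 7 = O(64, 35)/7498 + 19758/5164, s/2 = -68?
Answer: -697940603100349/4839959 ≈ -1.4420e+8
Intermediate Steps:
s = -136 (s = 2*(-68) = -136)
g = -46016805/4839959 (g = -21 + 3*(35/7498 + 19758/5164) = -21 + 3*(35*(1/7498) + 19758*(1/5164)) = -21 + 3*(35/7498 + 9879/2582) = -21 + 3*(18540778/4839959) = -21 + 55622334/4839959 = -46016805/4839959 ≈ -9.5077)
z = -144203816 (z = (66 + 7987)*(-11641 - 6267) + 9308 = 8053*(-17908) + 9308 = -144213124 + 9308 = -144203816)
z + g = -144203816 - 46016805/4839959 = -697940603100349/4839959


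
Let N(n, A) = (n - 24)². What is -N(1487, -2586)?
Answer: -2140369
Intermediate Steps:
N(n, A) = (-24 + n)²
-N(1487, -2586) = -(-24 + 1487)² = -1*1463² = -1*2140369 = -2140369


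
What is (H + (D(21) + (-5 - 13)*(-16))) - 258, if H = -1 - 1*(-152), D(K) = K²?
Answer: 622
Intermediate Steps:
H = 151 (H = -1 + 152 = 151)
(H + (D(21) + (-5 - 13)*(-16))) - 258 = (151 + (21² + (-5 - 13)*(-16))) - 258 = (151 + (441 - 18*(-16))) - 258 = (151 + (441 + 288)) - 258 = (151 + 729) - 258 = 880 - 258 = 622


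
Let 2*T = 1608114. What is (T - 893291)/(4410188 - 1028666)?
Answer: -44617/1690761 ≈ -0.026389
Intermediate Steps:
T = 804057 (T = (½)*1608114 = 804057)
(T - 893291)/(4410188 - 1028666) = (804057 - 893291)/(4410188 - 1028666) = -89234/3381522 = -89234*1/3381522 = -44617/1690761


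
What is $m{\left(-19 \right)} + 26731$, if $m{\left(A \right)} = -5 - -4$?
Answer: $26730$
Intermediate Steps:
$m{\left(A \right)} = -1$ ($m{\left(A \right)} = -5 + 4 = -1$)
$m{\left(-19 \right)} + 26731 = -1 + 26731 = 26730$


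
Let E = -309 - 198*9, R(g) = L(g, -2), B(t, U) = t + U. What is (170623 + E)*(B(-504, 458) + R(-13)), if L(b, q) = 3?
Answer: -7246876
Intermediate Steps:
B(t, U) = U + t
R(g) = 3
E = -2091 (E = -309 - 1782 = -2091)
(170623 + E)*(B(-504, 458) + R(-13)) = (170623 - 2091)*((458 - 504) + 3) = 168532*(-46 + 3) = 168532*(-43) = -7246876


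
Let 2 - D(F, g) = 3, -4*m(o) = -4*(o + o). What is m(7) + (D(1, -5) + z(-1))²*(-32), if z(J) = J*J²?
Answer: -114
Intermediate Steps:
z(J) = J³
m(o) = 2*o (m(o) = -(-1)*(o + o) = -(-1)*2*o = -(-2)*o = 2*o)
D(F, g) = -1 (D(F, g) = 2 - 1*3 = 2 - 3 = -1)
m(7) + (D(1, -5) + z(-1))²*(-32) = 2*7 + (-1 + (-1)³)²*(-32) = 14 + (-1 - 1)²*(-32) = 14 + (-2)²*(-32) = 14 + 4*(-32) = 14 - 128 = -114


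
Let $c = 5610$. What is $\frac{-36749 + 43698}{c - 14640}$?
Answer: $- \frac{6949}{9030} \approx -0.76955$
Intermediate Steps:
$\frac{-36749 + 43698}{c - 14640} = \frac{-36749 + 43698}{5610 - 14640} = \frac{6949}{-9030} = 6949 \left(- \frac{1}{9030}\right) = - \frac{6949}{9030}$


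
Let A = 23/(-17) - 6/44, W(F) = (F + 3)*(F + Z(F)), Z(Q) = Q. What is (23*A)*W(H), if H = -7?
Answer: -358708/187 ≈ -1918.2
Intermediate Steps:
W(F) = 2*F*(3 + F) (W(F) = (F + 3)*(F + F) = (3 + F)*(2*F) = 2*F*(3 + F))
A = -557/374 (A = 23*(-1/17) - 6*1/44 = -23/17 - 3/22 = -557/374 ≈ -1.4893)
(23*A)*W(H) = (23*(-557/374))*(2*(-7)*(3 - 7)) = -12811*(-7)*(-4)/187 = -12811/374*56 = -358708/187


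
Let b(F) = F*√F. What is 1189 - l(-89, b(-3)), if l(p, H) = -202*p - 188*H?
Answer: -16789 - 564*I*√3 ≈ -16789.0 - 976.88*I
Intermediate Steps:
b(F) = F^(3/2)
1189 - l(-89, b(-3)) = 1189 - (-202*(-89) - (-564)*I*√3) = 1189 - (17978 - (-564)*I*√3) = 1189 - (17978 + 564*I*√3) = 1189 + (-17978 - 564*I*√3) = -16789 - 564*I*√3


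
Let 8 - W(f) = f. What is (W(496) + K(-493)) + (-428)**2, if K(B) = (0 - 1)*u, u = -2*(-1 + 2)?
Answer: 182698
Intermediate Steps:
u = -2 (u = -2*1 = -2)
W(f) = 8 - f
K(B) = 2 (K(B) = (0 - 1)*(-2) = -1*(-2) = 2)
(W(496) + K(-493)) + (-428)**2 = ((8 - 1*496) + 2) + (-428)**2 = ((8 - 496) + 2) + 183184 = (-488 + 2) + 183184 = -486 + 183184 = 182698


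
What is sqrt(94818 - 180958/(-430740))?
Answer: sqrt(488675562316270)/71790 ≈ 307.93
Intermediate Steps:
sqrt(94818 - 180958/(-430740)) = sqrt(94818 - 180958*(-1/430740)) = sqrt(94818 + 90479/215370) = sqrt(20421043139/215370) = sqrt(488675562316270)/71790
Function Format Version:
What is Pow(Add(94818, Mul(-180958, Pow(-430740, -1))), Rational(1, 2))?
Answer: Mul(Rational(1, 71790), Pow(488675562316270, Rational(1, 2))) ≈ 307.93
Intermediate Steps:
Pow(Add(94818, Mul(-180958, Pow(-430740, -1))), Rational(1, 2)) = Pow(Add(94818, Mul(-180958, Rational(-1, 430740))), Rational(1, 2)) = Pow(Add(94818, Rational(90479, 215370)), Rational(1, 2)) = Pow(Rational(20421043139, 215370), Rational(1, 2)) = Mul(Rational(1, 71790), Pow(488675562316270, Rational(1, 2)))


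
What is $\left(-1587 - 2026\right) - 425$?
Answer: $-4038$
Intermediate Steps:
$\left(-1587 - 2026\right) - 425 = -3613 - 425 = -4038$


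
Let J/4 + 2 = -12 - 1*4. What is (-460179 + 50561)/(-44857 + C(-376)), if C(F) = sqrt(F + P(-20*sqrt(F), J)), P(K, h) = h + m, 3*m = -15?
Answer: 9187117313/1006075451 + 204809*I*sqrt(453)/1006075451 ≈ 9.1316 + 0.0043328*I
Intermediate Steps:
m = -5 (m = (1/3)*(-15) = -5)
J = -72 (J = -8 + 4*(-12 - 1*4) = -8 + 4*(-12 - 4) = -8 + 4*(-16) = -8 - 64 = -72)
P(K, h) = -5 + h (P(K, h) = h - 5 = -5 + h)
C(F) = sqrt(-77 + F) (C(F) = sqrt(F + (-5 - 72)) = sqrt(F - 77) = sqrt(-77 + F))
(-460179 + 50561)/(-44857 + C(-376)) = (-460179 + 50561)/(-44857 + sqrt(-77 - 376)) = -409618/(-44857 + sqrt(-453)) = -409618/(-44857 + I*sqrt(453))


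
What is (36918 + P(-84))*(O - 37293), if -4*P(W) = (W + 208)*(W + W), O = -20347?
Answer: -2428142640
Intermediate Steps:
P(W) = -W*(208 + W)/2 (P(W) = -(W + 208)*(W + W)/4 = -(208 + W)*2*W/4 = -W*(208 + W)/2)
(36918 + P(-84))*(O - 37293) = (36918 - ½*(-84)*(208 - 84))*(-20347 - 37293) = (36918 - ½*(-84)*124)*(-57640) = (36918 + 5208)*(-57640) = 42126*(-57640) = -2428142640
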